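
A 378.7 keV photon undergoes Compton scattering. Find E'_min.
152.5666 keV (at θ = 180°)

The scattered photon has minimum energy when its wavelength is maximum, i.e., when the Compton shift Δλ = λ_C(1 − cos θ) is maximum. This occurs at θ = 180° (backscattering), giving Δλ_max = 2λ_C = 4.8526 pm.

Initial wavelength: λ₀ = hc/E₀ = 3.2739 pm
Maximum final wavelength: λ'_max = λ₀ + 2λ_C = 3.2739 + 4.8526 = 8.1266 pm
Minimum final energy: E'_min = hc/λ'_max = 152.5666 keV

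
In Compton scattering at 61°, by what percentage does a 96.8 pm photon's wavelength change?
1.2913%

Calculate the Compton shift:
Δλ = λ_C(1 - cos(61°))
Δλ = 2.4263 × (1 - cos(61°))
Δλ = 2.4263 × 0.5152
Δλ = 1.2500 pm

Percentage change:
(Δλ/λ₀) × 100 = (1.2500/96.8) × 100
= 1.2913%

(Intermediate values are shown rounded; full precision is carried through to the final answer.)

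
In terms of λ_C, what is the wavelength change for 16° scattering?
0.0387 λ_C

The Compton shift formula is:
Δλ = λ_C(1 - cos θ)

Dividing both sides by λ_C:
Δλ/λ_C = 1 - cos θ

For θ = 16°:
Δλ/λ_C = 1 - cos(16°)
Δλ/λ_C = 1 - 0.9613
Δλ/λ_C = 0.0387

This means the shift is 0.0387 × λ_C = 0.0940 pm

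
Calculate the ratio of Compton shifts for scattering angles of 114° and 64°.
114° produces the larger shift by a factor of 2.505

Calculate both shifts using Δλ = λ_C(1 - cos θ):

For θ₁ = 64°:
Δλ₁ = 2.4263 × (1 - cos(64°))
Δλ₁ = 2.4263 × 0.5616
Δλ₁ = 1.3627 pm

For θ₂ = 114°:
Δλ₂ = 2.4263 × (1 - cos(114°))
Δλ₂ = 2.4263 × 1.4067
Δλ₂ = 3.4132 pm

The 114° angle produces the larger shift.
Ratio: 3.4132/1.3627 = 2.505

(Intermediate values are shown rounded; full precision is carried through to the final answer.)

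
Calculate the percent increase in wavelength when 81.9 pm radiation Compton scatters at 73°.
2.0964%

Calculate the Compton shift:
Δλ = λ_C(1 - cos(73°))
Δλ = 2.4263 × (1 - cos(73°))
Δλ = 2.4263 × 0.7076
Δλ = 1.7169 pm

Percentage change:
(Δλ/λ₀) × 100 = (1.7169/81.9) × 100
= 2.0964%

(Intermediate values are shown rounded; full precision is carried through to the final answer.)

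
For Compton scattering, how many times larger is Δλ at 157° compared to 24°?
157° produces the larger shift by a factor of 22.214

Calculate both shifts using Δλ = λ_C(1 - cos θ):

For θ₁ = 24°:
Δλ₁ = 2.4263 × (1 - cos(24°))
Δλ₁ = 2.4263 × 0.0865
Δλ₁ = 0.2098 pm

For θ₂ = 157°:
Δλ₂ = 2.4263 × (1 - cos(157°))
Δλ₂ = 2.4263 × 1.9205
Δλ₂ = 4.6597 pm

The 157° angle produces the larger shift.
Ratio: 4.6597/0.2098 = 22.214

(Intermediate values are shown rounded; full precision is carried through to the final answer.)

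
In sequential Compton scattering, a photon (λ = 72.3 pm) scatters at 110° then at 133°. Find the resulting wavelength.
79.6372 pm

Apply Compton shift twice:

First scattering at θ₁ = 110°:
Δλ₁ = λ_C(1 - cos(110°))
Δλ₁ = 2.4263 × 1.3420
Δλ₁ = 3.2562 pm

After first scattering:
λ₁ = 72.3 + 3.2562 = 75.5562 pm

Second scattering at θ₂ = 133°:
Δλ₂ = λ_C(1 - cos(133°))
Δλ₂ = 2.4263 × 1.6820
Δλ₂ = 4.0810 pm

Final wavelength:
λ₂ = 75.5562 + 4.0810 = 79.6372 pm

Total shift: Δλ_total = 3.2562 + 4.0810 = 7.3372 pm

(Intermediate values are shown rounded; full precision is carried through to the final answer.)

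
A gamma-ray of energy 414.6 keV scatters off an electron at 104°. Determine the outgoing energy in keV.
206.5116 keV

First convert energy to wavelength:
λ = hc/E, with hc ≈ 1239.842 keV·pm (i.e. 1239.842 eV·nm)

For E = 414.6 keV = 414600 eV:
λ = 1239.842 keV·pm / 414.6 keV
λ = 2.9905 pm

Calculate the Compton shift:
Δλ = λ_C(1 - cos(104°)) = 2.4263 × 1.2419
Δλ = 3.0133 pm

Final wavelength:
λ' = 2.9905 + 3.0133 = 6.0037 pm

Final energy:
E' = hc/λ' = 1239.842 / 6.0037 = 206.5116 keV

(Intermediate values are shown rounded; full precision is carried through to the final answer.)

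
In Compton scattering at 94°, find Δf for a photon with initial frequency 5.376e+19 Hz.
1.707e+19 Hz (decrease)

Convert frequency to wavelength (c = 299792458 m/s):
λ₀ = c/f₀ = 299792458/5.376e+19 = 5.5764966e-12 m = 5.5765 pm

Calculate Compton shift:
Δλ = λ_C(1 - cos(94°)) = 2.5956 pm

Final wavelength:
λ' = λ₀ + Δλ = 5.5765 + 2.5956 = 8.1721 pm

Final frequency:
f' = c/λ' = 299792458/8.1720577e-12 = 3.6685064e+19 Hz

Frequency shift (decrease):
Δf = f₀ - f' = 5.376e+19 - 3.6685064e+19 = 1.707e+19 Hz

(Intermediate values are shown rounded; full precision is carried through to the final answer.)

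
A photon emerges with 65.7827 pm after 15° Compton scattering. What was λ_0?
65.7000 pm

From λ' = λ + Δλ, we have λ = λ' - Δλ

First calculate the Compton shift:
Δλ = λ_C(1 - cos θ)
Δλ = 2.4263 × (1 - cos(15°))
Δλ = 2.4263 × 0.0341
Δλ = 0.0827 pm

Initial wavelength:
λ = λ' - Δλ
λ = 65.7827 - 0.0827
λ = 65.7000 pm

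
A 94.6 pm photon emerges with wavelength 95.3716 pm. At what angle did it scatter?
47.00°

First find the wavelength shift:
Δλ = λ' - λ = 95.3716 - 94.6 = 0.7716 pm

Using Δλ = λ_C(1 - cos θ), with λ_C = h/(m_e·c) ≈ 2.42631024 pm:
cos θ = 1 - Δλ/λ_C
cos θ = 1 - 0.7716/2.42631024
cos θ = 0.681986

θ = arccos(0.681986)
θ = 47.00°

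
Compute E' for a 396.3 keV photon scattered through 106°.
199.2151 keV

First convert energy to wavelength:
λ = hc/E, with hc ≈ 1239.842 keV·pm (i.e. 1239.842 eV·nm)

For E = 396.3 keV = 396300 eV:
λ = 1239.842 keV·pm / 396.3 keV
λ = 3.1285 pm

Calculate the Compton shift:
Δλ = λ_C(1 - cos(106°)) = 2.4263 × 1.2756
Δλ = 3.0951 pm

Final wavelength:
λ' = 3.1285 + 3.0951 = 6.2236 pm

Final energy:
E' = hc/λ' = 1239.842 / 6.2236 = 199.2151 keV

(Intermediate values are shown rounded; full precision is carried through to the final answer.)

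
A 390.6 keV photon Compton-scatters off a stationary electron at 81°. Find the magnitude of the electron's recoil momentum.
2.2670e-22 kg·m/s

The electron is initially at rest, so by conservation of momentum:
p⃗_e = p⃗₀ − p⃗'  (incident photon momentum minus scattered photon momentum)

Photon momentum magnitudes (p = h/λ = E/c):
λ₀ = hc/E₀ = 3.1742 pm → p₀ = h/λ₀ = 2.0875e-22 kg·m/s
Δλ = λ_C(1 − cos 81°) = 2.0468 pm
λ' = 5.2210 pm → p' = h/λ' = 1.2691e-22 kg·m/s

The scattered photon makes angle θ = 81° with the incident direction, so by the law of cosines:
|p⃗_e|² = p₀² + p'² − 2p₀p'cos θ
|p⃗_e|² = (2.0875e-22)² + (1.2691e-22)² − 2·2.0875e-22·1.2691e-22·cos(81°)
|p⃗_e| = 2.2670e-22 kg·m/s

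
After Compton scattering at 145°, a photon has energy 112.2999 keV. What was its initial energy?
187.1000 keV

Convert final energy to wavelength (hc ≈ 1239.842 keV·pm):
λ' = hc/E' = 1239.842 / 112.2999 = 11.0405 pm

Calculate the Compton shift:
Δλ = λ_C(1 - cos(145°))
Δλ = 2.4263 × (1 - cos(145°))
Δλ = 4.4138 pm

Initial wavelength:
λ = λ' - Δλ = 11.0405 - 4.4138 = 6.6266 pm

Initial energy:
E = hc/λ = 1239.842 / 6.6266 = 187.1000 keV

(Intermediate values are shown rounded; full precision is carried through to the final answer.)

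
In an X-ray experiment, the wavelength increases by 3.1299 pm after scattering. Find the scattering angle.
106.86°

From the Compton formula Δλ = λ_C(1 - cos θ), we can solve for θ:

cos θ = 1 - Δλ/λ_C

Given:
- Δλ = 3.1299 pm
- λ_C = h/(m_e·c) ≈ 2.42631024 pm

cos θ = 1 - 3.1299/2.42631024
cos θ = 1 - 1.289983
cos θ = -0.289983

θ = arccos(-0.289983)
θ = 106.86°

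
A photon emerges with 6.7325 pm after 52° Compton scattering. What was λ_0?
5.8000 pm

From λ' = λ + Δλ, we have λ = λ' - Δλ

First calculate the Compton shift:
Δλ = λ_C(1 - cos θ)
Δλ = 2.4263 × (1 - cos(52°))
Δλ = 2.4263 × 0.3843
Δλ = 0.9325 pm

Initial wavelength:
λ = λ' - Δλ
λ = 6.7325 - 0.9325
λ = 5.8000 pm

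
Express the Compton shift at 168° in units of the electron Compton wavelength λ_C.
1.9781 λ_C

The Compton shift formula is:
Δλ = λ_C(1 - cos θ)

Dividing both sides by λ_C:
Δλ/λ_C = 1 - cos θ

For θ = 168°:
Δλ/λ_C = 1 - cos(168°)
Δλ/λ_C = 1 - -0.9781
Δλ/λ_C = 1.9781

This means the shift is 1.9781 × λ_C = 4.7996 pm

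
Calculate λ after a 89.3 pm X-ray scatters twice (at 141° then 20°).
93.7582 pm

Apply Compton shift twice:

First scattering at θ₁ = 141°:
Δλ₁ = λ_C(1 - cos(141°))
Δλ₁ = 2.4263 × 1.7771
Δλ₁ = 4.3119 pm

After first scattering:
λ₁ = 89.3 + 4.3119 = 93.6119 pm

Second scattering at θ₂ = 20°:
Δλ₂ = λ_C(1 - cos(20°))
Δλ₂ = 2.4263 × 0.0603
Δλ₂ = 0.1463 pm

Final wavelength:
λ₂ = 93.6119 + 0.1463 = 93.7582 pm

Total shift: Δλ_total = 4.3119 + 0.1463 = 4.4582 pm

(Intermediate values are shown rounded; full precision is carried through to the final answer.)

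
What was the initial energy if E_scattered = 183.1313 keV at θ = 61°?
224.6000 keV

Convert final energy to wavelength (hc ≈ 1239.842 keV·pm):
λ' = hc/E' = 1239.842 / 183.1313 = 6.7702 pm

Calculate the Compton shift:
Δλ = λ_C(1 - cos(61°))
Δλ = 2.4263 × (1 - cos(61°))
Δλ = 1.2500 pm

Initial wavelength:
λ = λ' - Δλ = 6.7702 - 1.2500 = 5.5202 pm

Initial energy:
E = hc/λ = 1239.842 / 5.5202 = 224.6000 keV

(Intermediate values are shown rounded; full precision is carried through to the final answer.)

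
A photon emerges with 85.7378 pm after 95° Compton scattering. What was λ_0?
83.1000 pm

From λ' = λ + Δλ, we have λ = λ' - Δλ

First calculate the Compton shift:
Δλ = λ_C(1 - cos θ)
Δλ = 2.4263 × (1 - cos(95°))
Δλ = 2.4263 × 1.0872
Δλ = 2.6378 pm

Initial wavelength:
λ = λ' - Δλ
λ = 85.7378 - 2.6378
λ = 83.1000 pm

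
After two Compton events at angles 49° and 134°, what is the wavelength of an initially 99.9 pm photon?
104.8463 pm

Apply Compton shift twice:

First scattering at θ₁ = 49°:
Δλ₁ = λ_C(1 - cos(49°))
Δλ₁ = 2.4263 × 0.3439
Δλ₁ = 0.8345 pm

After first scattering:
λ₁ = 99.9 + 0.8345 = 100.7345 pm

Second scattering at θ₂ = 134°:
Δλ₂ = λ_C(1 - cos(134°))
Δλ₂ = 2.4263 × 1.6947
Δλ₂ = 4.1118 pm

Final wavelength:
λ₂ = 100.7345 + 4.1118 = 104.8463 pm

Total shift: Δλ_total = 0.8345 + 4.1118 = 4.9463 pm

(Intermediate values are shown rounded; full precision is carried through to the final answer.)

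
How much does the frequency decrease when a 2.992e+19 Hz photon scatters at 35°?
1.255e+18 Hz (decrease)

Convert frequency to wavelength (c = 299792458 m/s):
λ₀ = c/f₀ = 299792458/2.992e+19 = 1.0019801e-11 m = 10.0198 pm

Calculate Compton shift:
Δλ = λ_C(1 - cos(35°)) = 0.4388 pm

Final wavelength:
λ' = λ₀ + Δλ = 10.0198 + 0.4388 = 10.4586 pm

Final frequency:
f' = c/λ' = 299792458/1.0458595e-11 = 2.8664698e+19 Hz

Frequency shift (decrease):
Δf = f₀ - f' = 2.992e+19 - 2.8664698e+19 = 1.255e+18 Hz

(Intermediate values are shown rounded; full precision is carried through to the final answer.)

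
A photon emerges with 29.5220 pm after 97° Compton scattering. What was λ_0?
26.8000 pm

From λ' = λ + Δλ, we have λ = λ' - Δλ

First calculate the Compton shift:
Δλ = λ_C(1 - cos θ)
Δλ = 2.4263 × (1 - cos(97°))
Δλ = 2.4263 × 1.1219
Δλ = 2.7220 pm

Initial wavelength:
λ = λ' - Δλ
λ = 29.5220 - 2.7220
λ = 26.8000 pm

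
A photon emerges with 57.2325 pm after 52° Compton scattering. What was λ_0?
56.3000 pm

From λ' = λ + Δλ, we have λ = λ' - Δλ

First calculate the Compton shift:
Δλ = λ_C(1 - cos θ)
Δλ = 2.4263 × (1 - cos(52°))
Δλ = 2.4263 × 0.3843
Δλ = 0.9325 pm

Initial wavelength:
λ = λ' - Δλ
λ = 57.2325 - 0.9325
λ = 56.3000 pm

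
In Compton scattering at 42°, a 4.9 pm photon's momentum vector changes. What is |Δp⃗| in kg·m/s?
9.2556e-23 kg·m/s

Photon momentum magnitude is p = h/λ.

Initial momentum:
p₀ = h/λ = 6.6261e-34/4.9000e-12 = 1.3523e-22 kg·m/s

After scattering:
λ' = λ + Δλ = 4.9 + 0.6232 = 5.5232 pm
p' = h/λ' = 6.6261e-34/5.5232e-12 = 1.1997e-22 kg·m/s

Momentum is a vector; the scattered photon's direction makes angle θ = 42° with the incident direction. The magnitude of the vector change Δp⃗ = p⃗₀ − p⃗' is found from the law of cosines:
|Δp⃗|² = p₀² + p'² − 2p₀p'cos θ
|Δp⃗|² = (1.3523e-22)² + (1.1997e-22)² − 2·1.3523e-22·1.1997e-22·cos(42°)
|Δp⃗| = 9.2556e-23 kg·m/s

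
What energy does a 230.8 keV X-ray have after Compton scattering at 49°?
199.7670 keV

First convert energy to wavelength:
λ = hc/E, with hc ≈ 1239.842 keV·pm (i.e. 1239.842 eV·nm)

For E = 230.8 keV = 230800 eV:
λ = 1239.842 keV·pm / 230.8 keV
λ = 5.3719 pm

Calculate the Compton shift:
Δλ = λ_C(1 - cos(49°)) = 2.4263 × 0.3439
Δλ = 0.8345 pm

Final wavelength:
λ' = 5.3719 + 0.8345 = 6.2064 pm

Final energy:
E' = hc/λ' = 1239.842 / 6.2064 = 199.7670 keV

(Intermediate values are shown rounded; full precision is carried through to the final answer.)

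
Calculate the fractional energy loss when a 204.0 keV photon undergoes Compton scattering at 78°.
0.2402 (or 24.02%)

Calculate initial and final photon energies:

Initial: E₀ = 204.0 keV → λ₀ = 6.0777 pm
Compton shift: Δλ = 1.9219 pm
Final wavelength: λ' = 7.9995 pm
Final energy: E' = 154.9898 keV

Fractional energy loss:
(E₀ - E')/E₀ = (204.0000 - 154.9898)/204.0000
= 49.0102/204.0000
= 0.2402
= 24.02%

(Intermediate values are shown rounded; full precision is carried through to the final answer.)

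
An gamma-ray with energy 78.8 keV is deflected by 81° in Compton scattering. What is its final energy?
69.7293 keV

First convert energy to wavelength:
λ = hc/E, with hc ≈ 1239.842 keV·pm (i.e. 1239.842 eV·nm)

For E = 78.8 keV = 78800 eV:
λ = 1239.842 keV·pm / 78.8 keV
λ = 15.7340 pm

Calculate the Compton shift:
Δλ = λ_C(1 - cos(81°)) = 2.4263 × 0.8436
Δλ = 2.0468 pm

Final wavelength:
λ' = 15.7340 + 2.0468 = 17.7808 pm

Final energy:
E' = hc/λ' = 1239.842 / 17.7808 = 69.7293 keV

(Intermediate values are shown rounded; full precision is carried through to the final answer.)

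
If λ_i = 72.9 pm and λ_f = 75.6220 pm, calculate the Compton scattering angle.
97.00°

First find the wavelength shift:
Δλ = λ' - λ = 75.6220 - 72.9 = 2.7220 pm

Using Δλ = λ_C(1 - cos θ), with λ_C = h/(m_e·c) ≈ 2.42631024 pm:
cos θ = 1 - Δλ/λ_C
cos θ = 1 - 2.7220/2.42631024
cos θ = -0.121868

θ = arccos(-0.121868)
θ = 97.00°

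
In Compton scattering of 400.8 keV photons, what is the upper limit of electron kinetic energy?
244.7673 keV

Maximum energy transfer occurs at θ = 180° (backscattering).

Initial photon: E₀ = 400.8 keV → λ₀ = 3.0934 pm

Maximum Compton shift (at 180°):
Δλ_max = 2λ_C = 2 × 2.4263 = 4.8526 pm

Final wavelength:
λ' = 3.0934 + 4.8526 = 7.9460 pm

Minimum photon energy (maximum energy to electron):
E'_min = hc/λ' = 156.0327 keV

Maximum electron kinetic energy:
K_max = E₀ - E'_min = 400.8000 - 156.0327 = 244.7673 keV

(Intermediate values are shown rounded; full precision is carried through to the final answer.)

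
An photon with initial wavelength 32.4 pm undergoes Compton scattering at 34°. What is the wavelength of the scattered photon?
32.8148 pm

Using the Compton scattering formula:
λ' = λ + Δλ = λ + λ_C(1 - cos θ)

Given:
- Initial wavelength λ = 32.4 pm
- Scattering angle θ = 34°
- Compton wavelength λ_C ≈ 2.4263 pm

Calculate the shift:
Δλ = 2.4263 × (1 - cos(34°))
Δλ = 2.4263 × 0.1710
Δλ = 0.4148 pm

Final wavelength:
λ' = 32.4 + 0.4148 = 32.8148 pm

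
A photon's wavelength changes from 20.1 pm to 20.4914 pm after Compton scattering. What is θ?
33.00°

First find the wavelength shift:
Δλ = λ' - λ = 20.4914 - 20.1 = 0.3914 pm

Using Δλ = λ_C(1 - cos θ), with λ_C = h/(m_e·c) ≈ 2.42631024 pm:
cos θ = 1 - Δλ/λ_C
cos θ = 1 - 0.3914/2.42631024
cos θ = 0.838685

θ = arccos(0.838685)
θ = 33.00°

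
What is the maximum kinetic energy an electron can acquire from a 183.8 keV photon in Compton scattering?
76.9007 keV

Maximum energy transfer occurs at θ = 180° (backscattering).

Initial photon: E₀ = 183.8 keV → λ₀ = 6.7456 pm

Maximum Compton shift (at 180°):
Δλ_max = 2λ_C = 2 × 2.4263 = 4.8526 pm

Final wavelength:
λ' = 6.7456 + 4.8526 = 11.5982 pm

Minimum photon energy (maximum energy to electron):
E'_min = hc/λ' = 106.8993 keV

Maximum electron kinetic energy:
K_max = E₀ - E'_min = 183.8000 - 106.8993 = 76.9007 keV

(Intermediate values are shown rounded; full precision is carried through to the final answer.)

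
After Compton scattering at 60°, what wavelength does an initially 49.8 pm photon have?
51.0132 pm

Using the Compton formula: λ' = λ + λ_C(1 − cos θ)

For θ = 60°, cos θ = 1/2 (exact) = 0.5000, so:
1 − cos 60° = 1 − (1/2) = 0.5000

Δλ = λ_C × 0.5000 = 2.4263 × 0.5000 = 1.2132 pm

λ' = 49.8 + 1.2132 = 51.0132 pm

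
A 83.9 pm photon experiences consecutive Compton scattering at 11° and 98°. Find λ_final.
86.7086 pm

Apply Compton shift twice:

First scattering at θ₁ = 11°:
Δλ₁ = λ_C(1 - cos(11°))
Δλ₁ = 2.4263 × 0.0184
Δλ₁ = 0.0446 pm

After first scattering:
λ₁ = 83.9 + 0.0446 = 83.9446 pm

Second scattering at θ₂ = 98°:
Δλ₂ = λ_C(1 - cos(98°))
Δλ₂ = 2.4263 × 1.1392
Δλ₂ = 2.7640 pm

Final wavelength:
λ₂ = 83.9446 + 2.7640 = 86.7086 pm

Total shift: Δλ_total = 0.0446 + 2.7640 = 2.8086 pm

(Intermediate values are shown rounded; full precision is carried through to the final answer.)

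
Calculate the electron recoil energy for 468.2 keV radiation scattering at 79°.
199.3385 keV

By energy conservation: K_e = E_initial - E_final

First find the scattered photon energy:
Initial wavelength: λ = hc/E = 2.6481 pm
Compton shift: Δλ = λ_C(1 - cos(79°)) = 1.9633 pm
Final wavelength: λ' = 2.6481 + 1.9633 = 4.6115 pm
Final photon energy: E' = hc/λ' = 268.8615 keV

Electron kinetic energy:
K_e = E - E' = 468.2000 - 268.8615 = 199.3385 keV

(Intermediate values are shown rounded; full precision is carried through to the final answer.)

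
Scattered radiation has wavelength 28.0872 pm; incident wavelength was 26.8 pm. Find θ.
62.00°

First find the wavelength shift:
Δλ = λ' - λ = 28.0872 - 26.8 = 1.2872 pm

Using Δλ = λ_C(1 - cos θ), with λ_C = h/(m_e·c) ≈ 2.42631024 pm:
cos θ = 1 - Δλ/λ_C
cos θ = 1 - 1.2872/2.42631024
cos θ = 0.469483

θ = arccos(0.469483)
θ = 62.00°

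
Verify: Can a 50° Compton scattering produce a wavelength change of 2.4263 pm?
No, inconsistent

Calculate the expected shift for θ = 50°:

Δλ_expected = λ_C(1 - cos(50°))
Δλ_expected = 2.4263 × (1 - cos(50°))
Δλ_expected = 2.4263 × 0.3572
Δλ_expected = 0.8667 pm

Given shift: 2.4263 pm
Expected shift: 0.8667 pm
Difference: 1.5596 pm

The values do not match. The given shift corresponds to θ ≈ 90.0°, not 50°.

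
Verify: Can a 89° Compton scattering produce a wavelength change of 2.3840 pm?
Yes, consistent

Calculate the expected shift for θ = 89°:

Δλ_expected = λ_C(1 - cos(89°))
Δλ_expected = 2.4263 × (1 - cos(89°))
Δλ_expected = 2.4263 × 0.9825
Δλ_expected = 2.3840 pm

Given shift: 2.3840 pm
Expected shift: 2.3840 pm
Difference: 0.0000 pm

The values match. This is consistent with Compton scattering at the stated angle.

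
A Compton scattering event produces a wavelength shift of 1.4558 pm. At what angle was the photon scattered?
66.42°

From the Compton formula Δλ = λ_C(1 - cos θ), we can solve for θ:

cos θ = 1 - Δλ/λ_C

Given:
- Δλ = 1.4558 pm
- λ_C = h/(m_e·c) ≈ 2.42631024 pm

cos θ = 1 - 1.4558/2.42631024
cos θ = 1 - 0.600006
cos θ = 0.399994

θ = arccos(0.399994)
θ = 66.42°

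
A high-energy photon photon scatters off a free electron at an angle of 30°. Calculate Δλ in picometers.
0.3251 pm

Using the Compton scattering formula:
Δλ = λ_C(1 - cos θ)

where λ_C = h/(m_e·c) ≈ 2.4263 pm is the Compton wavelength of an electron.

For θ = 30°:
cos(30°) = 0.8660
1 - cos(30°) = 0.1340

Δλ = 2.4263 × 0.1340
Δλ = 0.3251 pm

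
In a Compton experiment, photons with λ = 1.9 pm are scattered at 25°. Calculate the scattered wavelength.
2.1273 pm

Using the Compton scattering formula:
λ' = λ + Δλ = λ + λ_C(1 - cos θ)

Given:
- Initial wavelength λ = 1.9 pm
- Scattering angle θ = 25°
- Compton wavelength λ_C ≈ 2.4263 pm

Calculate the shift:
Δλ = 2.4263 × (1 - cos(25°))
Δλ = 2.4263 × 0.0937
Δλ = 0.2273 pm

Final wavelength:
λ' = 1.9 + 0.2273 = 2.1273 pm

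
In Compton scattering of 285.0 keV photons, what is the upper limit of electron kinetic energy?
150.2777 keV

Maximum energy transfer occurs at θ = 180° (backscattering).

Initial photon: E₀ = 285.0 keV → λ₀ = 4.3503 pm

Maximum Compton shift (at 180°):
Δλ_max = 2λ_C = 2 × 2.4263 = 4.8526 pm

Final wavelength:
λ' = 4.3503 + 4.8526 = 9.2029 pm

Minimum photon energy (maximum energy to electron):
E'_min = hc/λ' = 134.7223 keV

Maximum electron kinetic energy:
K_max = E₀ - E'_min = 285.0000 - 134.7223 = 150.2777 keV

(Intermediate values are shown rounded; full precision is carried through to the final answer.)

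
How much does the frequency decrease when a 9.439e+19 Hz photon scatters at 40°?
1.431e+19 Hz (decrease)

Convert frequency to wavelength (c = 299792458 m/s):
λ₀ = c/f₀ = 299792458/9.439e+19 = 3.1761040e-12 m = 3.1761 pm

Calculate Compton shift:
Δλ = λ_C(1 - cos(40°)) = 0.5676 pm

Final wavelength:
λ' = λ₀ + Δλ = 3.1761 + 0.5676 = 3.7438 pm

Final frequency:
f' = c/λ' = 299792458/3.7437528e-12 = 8.0078060e+19 Hz

Frequency shift (decrease):
Δf = f₀ - f' = 9.439e+19 - 8.0078060e+19 = 1.431e+19 Hz

(Intermediate values are shown rounded; full precision is carried through to the final answer.)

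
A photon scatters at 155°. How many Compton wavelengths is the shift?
1.9063 λ_C

The Compton shift formula is:
Δλ = λ_C(1 - cos θ)

Dividing both sides by λ_C:
Δλ/λ_C = 1 - cos θ

For θ = 155°:
Δλ/λ_C = 1 - cos(155°)
Δλ/λ_C = 1 - -0.9063
Δλ/λ_C = 1.9063

This means the shift is 1.9063 × λ_C = 4.6253 pm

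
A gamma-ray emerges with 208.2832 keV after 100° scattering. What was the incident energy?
399.2999 keV

Convert final energy to wavelength (hc ≈ 1239.842 keV·pm):
λ' = hc/E' = 1239.842 / 208.2832 = 5.9527 pm

Calculate the Compton shift:
Δλ = λ_C(1 - cos(100°))
Δλ = 2.4263 × (1 - cos(100°))
Δλ = 2.8476 pm

Initial wavelength:
λ = λ' - Δλ = 5.9527 - 2.8476 = 3.1050 pm

Initial energy:
E = hc/λ = 1239.842 / 3.1050 = 399.2999 keV

(Intermediate values are shown rounded; full precision is carried through to the final answer.)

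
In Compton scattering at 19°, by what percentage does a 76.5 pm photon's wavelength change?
0.1728%

Calculate the Compton shift:
Δλ = λ_C(1 - cos(19°))
Δλ = 2.4263 × (1 - cos(19°))
Δλ = 2.4263 × 0.0545
Δλ = 0.1322 pm

Percentage change:
(Δλ/λ₀) × 100 = (0.1322/76.5) × 100
= 0.1728%

(Intermediate values are shown rounded; full precision is carried through to the final answer.)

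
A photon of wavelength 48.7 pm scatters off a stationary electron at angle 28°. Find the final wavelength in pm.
48.9840 pm

Using the Compton scattering formula:
λ' = λ + Δλ = λ + λ_C(1 - cos θ)

Given:
- Initial wavelength λ = 48.7 pm
- Scattering angle θ = 28°
- Compton wavelength λ_C ≈ 2.4263 pm

Calculate the shift:
Δλ = 2.4263 × (1 - cos(28°))
Δλ = 2.4263 × 0.1171
Δλ = 0.2840 pm

Final wavelength:
λ' = 48.7 + 0.2840 = 48.9840 pm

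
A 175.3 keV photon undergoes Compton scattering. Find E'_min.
103.9673 keV (at θ = 180°)

The scattered photon has minimum energy when its wavelength is maximum, i.e., when the Compton shift Δλ = λ_C(1 − cos θ) is maximum. This occurs at θ = 180° (backscattering), giving Δλ_max = 2λ_C = 4.8526 pm.

Initial wavelength: λ₀ = hc/E₀ = 7.0727 pm
Maximum final wavelength: λ'_max = λ₀ + 2λ_C = 7.0727 + 4.8526 = 11.9253 pm
Minimum final energy: E'_min = hc/λ'_max = 103.9673 keV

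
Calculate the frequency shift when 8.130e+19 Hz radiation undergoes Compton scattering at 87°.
3.122e+19 Hz (decrease)

Convert frequency to wavelength (c = 299792458 m/s):
λ₀ = c/f₀ = 299792458/8.130e+19 = 3.6874841e-12 m = 3.6875 pm

Calculate Compton shift:
Δλ = λ_C(1 - cos(87°)) = 2.2993 pm

Final wavelength:
λ' = λ₀ + Δλ = 3.6875 + 2.2993 = 5.9868 pm

Final frequency:
f' = c/λ' = 299792458/5.9868111e-12 = 5.0075483e+19 Hz

Frequency shift (decrease):
Δf = f₀ - f' = 8.130e+19 - 5.0075483e+19 = 3.122e+19 Hz

(Intermediate values are shown rounded; full precision is carried through to the final answer.)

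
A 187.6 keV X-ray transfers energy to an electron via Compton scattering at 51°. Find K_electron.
22.4716 keV

By energy conservation: K_e = E_initial - E_final

First find the scattered photon energy:
Initial wavelength: λ = hc/E = 6.6090 pm
Compton shift: Δλ = λ_C(1 - cos(51°)) = 0.8994 pm
Final wavelength: λ' = 6.6090 + 0.8994 = 7.5083 pm
Final photon energy: E' = hc/λ' = 165.1284 keV

Electron kinetic energy:
K_e = E - E' = 187.6000 - 165.1284 = 22.4716 keV

(Intermediate values are shown rounded; full precision is carried through to the final answer.)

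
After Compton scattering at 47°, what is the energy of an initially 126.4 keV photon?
117.1824 keV

First convert energy to wavelength:
λ = hc/E, with hc ≈ 1239.842 keV·pm (i.e. 1239.842 eV·nm)

For E = 126.4 keV = 126400 eV:
λ = 1239.842 keV·pm / 126.4 keV
λ = 9.8089 pm

Calculate the Compton shift:
Δλ = λ_C(1 - cos(47°)) = 2.4263 × 0.3180
Δλ = 0.7716 pm

Final wavelength:
λ' = 9.8089 + 0.7716 = 10.5804 pm

Final energy:
E' = hc/λ' = 1239.842 / 10.5804 = 117.1824 keV

(Intermediate values are shown rounded; full precision is carried through to the final answer.)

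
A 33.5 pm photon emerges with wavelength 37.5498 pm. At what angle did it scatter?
132.00°

First find the wavelength shift:
Δλ = λ' - λ = 37.5498 - 33.5 = 4.0498 pm

Using Δλ = λ_C(1 - cos θ), with λ_C = h/(m_e·c) ≈ 2.42631024 pm:
cos θ = 1 - Δλ/λ_C
cos θ = 1 - 4.0498/2.42631024
cos θ = -0.669119

θ = arccos(-0.669119)
θ = 132.00°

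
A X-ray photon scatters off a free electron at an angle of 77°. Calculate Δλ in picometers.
1.8805 pm

Using the Compton scattering formula:
Δλ = λ_C(1 - cos θ)

where λ_C = h/(m_e·c) ≈ 2.4263 pm is the Compton wavelength of an electron.

For θ = 77°:
cos(77°) = 0.2250
1 - cos(77°) = 0.7750

Δλ = 2.4263 × 0.7750
Δλ = 1.8805 pm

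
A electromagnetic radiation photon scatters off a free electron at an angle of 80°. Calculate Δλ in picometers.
2.0050 pm

Using the Compton scattering formula:
Δλ = λ_C(1 - cos θ)

where λ_C = h/(m_e·c) ≈ 2.4263 pm is the Compton wavelength of an electron.

For θ = 80°:
cos(80°) = 0.1736
1 - cos(80°) = 0.8264

Δλ = 2.4263 × 0.8264
Δλ = 2.0050 pm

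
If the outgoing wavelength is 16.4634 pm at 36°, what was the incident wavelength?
16.0000 pm

From λ' = λ + Δλ, we have λ = λ' - Δλ

First calculate the Compton shift:
Δλ = λ_C(1 - cos θ)
Δλ = 2.4263 × (1 - cos(36°))
Δλ = 2.4263 × 0.1910
Δλ = 0.4634 pm

Initial wavelength:
λ = λ' - Δλ
λ = 16.4634 - 0.4634
λ = 16.0000 pm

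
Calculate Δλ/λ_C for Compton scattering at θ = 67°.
0.6093 λ_C

The Compton shift formula is:
Δλ = λ_C(1 - cos θ)

Dividing both sides by λ_C:
Δλ/λ_C = 1 - cos θ

For θ = 67°:
Δλ/λ_C = 1 - cos(67°)
Δλ/λ_C = 1 - 0.3907
Δλ/λ_C = 0.6093

This means the shift is 0.6093 × λ_C = 1.4783 pm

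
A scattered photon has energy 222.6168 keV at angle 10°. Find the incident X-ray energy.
224.1000 keV

Convert final energy to wavelength (hc ≈ 1239.842 keV·pm):
λ' = hc/E' = 1239.842 / 222.6168 = 5.5694 pm

Calculate the Compton shift:
Δλ = λ_C(1 - cos(10°))
Δλ = 2.4263 × (1 - cos(10°))
Δλ = 0.0369 pm

Initial wavelength:
λ = λ' - Δλ = 5.5694 - 0.0369 = 5.5325 pm

Initial energy:
E = hc/λ = 1239.842 / 5.5325 = 224.1000 keV

(Intermediate values are shown rounded; full precision is carried through to the final answer.)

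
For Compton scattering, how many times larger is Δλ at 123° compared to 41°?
123° produces the larger shift by a factor of 6.297

Calculate both shifts using Δλ = λ_C(1 - cos θ):

For θ₁ = 41°:
Δλ₁ = 2.4263 × (1 - cos(41°))
Δλ₁ = 2.4263 × 0.2453
Δλ₁ = 0.5952 pm

For θ₂ = 123°:
Δλ₂ = 2.4263 × (1 - cos(123°))
Δλ₂ = 2.4263 × 1.5446
Δλ₂ = 3.7478 pm

The 123° angle produces the larger shift.
Ratio: 3.7478/0.5952 = 6.297

(Intermediate values are shown rounded; full precision is carried through to the final answer.)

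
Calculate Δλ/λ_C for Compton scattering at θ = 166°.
1.9703 λ_C

The Compton shift formula is:
Δλ = λ_C(1 - cos θ)

Dividing both sides by λ_C:
Δλ/λ_C = 1 - cos θ

For θ = 166°:
Δλ/λ_C = 1 - cos(166°)
Δλ/λ_C = 1 - -0.9703
Δλ/λ_C = 1.9703

This means the shift is 1.9703 × λ_C = 4.7805 pm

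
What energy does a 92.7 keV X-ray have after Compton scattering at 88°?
78.8884 keV

First convert energy to wavelength:
λ = hc/E, with hc ≈ 1239.842 keV·pm (i.e. 1239.842 eV·nm)

For E = 92.7 keV = 92700 eV:
λ = 1239.842 keV·pm / 92.7 keV
λ = 13.3748 pm

Calculate the Compton shift:
Δλ = λ_C(1 - cos(88°)) = 2.4263 × 0.9651
Δλ = 2.3416 pm

Final wavelength:
λ' = 13.3748 + 2.3416 = 15.7164 pm

Final energy:
E' = hc/λ' = 1239.842 / 15.7164 = 78.8884 keV

(Intermediate values are shown rounded; full precision is carried through to the final answer.)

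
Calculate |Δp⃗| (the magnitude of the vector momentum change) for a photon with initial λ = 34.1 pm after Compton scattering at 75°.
2.3078e-23 kg·m/s

Photon momentum magnitude is p = h/λ.

Initial momentum:
p₀ = h/λ = 6.6261e-34/3.4100e-11 = 1.9431e-23 kg·m/s

After scattering:
λ' = λ + Δλ = 34.1 + 1.7983 = 35.8983 pm
p' = h/λ' = 6.6261e-34/3.5898e-11 = 1.8458e-23 kg·m/s

Momentum is a vector; the scattered photon's direction makes angle θ = 75° with the incident direction. The magnitude of the vector change Δp⃗ = p⃗₀ − p⃗' is found from the law of cosines:
|Δp⃗|² = p₀² + p'² − 2p₀p'cos θ
|Δp⃗|² = (1.9431e-23)² + (1.8458e-23)² − 2·1.9431e-23·1.8458e-23·cos(75°)
|Δp⃗| = 2.3078e-23 kg·m/s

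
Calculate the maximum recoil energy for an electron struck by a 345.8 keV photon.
198.8654 keV

Maximum energy transfer occurs at θ = 180° (backscattering).

Initial photon: E₀ = 345.8 keV → λ₀ = 3.5854 pm

Maximum Compton shift (at 180°):
Δλ_max = 2λ_C = 2 × 2.4263 = 4.8526 pm

Final wavelength:
λ' = 3.5854 + 4.8526 = 8.4381 pm

Minimum photon energy (maximum energy to electron):
E'_min = hc/λ' = 146.9346 keV

Maximum electron kinetic energy:
K_max = E₀ - E'_min = 345.8000 - 146.9346 = 198.8654 keV

(Intermediate values are shown rounded; full precision is carried through to the final answer.)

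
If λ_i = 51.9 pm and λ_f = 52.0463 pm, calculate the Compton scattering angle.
20.00°

First find the wavelength shift:
Δλ = λ' - λ = 52.0463 - 51.9 = 0.1463 pm

Using Δλ = λ_C(1 - cos θ), with λ_C = h/(m_e·c) ≈ 2.42631024 pm:
cos θ = 1 - Δλ/λ_C
cos θ = 1 - 0.1463/2.42631024
cos θ = 0.939703

θ = arccos(0.939703)
θ = 20.00°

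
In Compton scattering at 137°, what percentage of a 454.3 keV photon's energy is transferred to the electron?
0.6062 (or 60.62%)

Calculate initial and final photon energies:

Initial: E₀ = 454.3 keV → λ₀ = 2.7291 pm
Compton shift: Δλ = 4.2008 pm
Final wavelength: λ' = 6.9299 pm
Final energy: E' = 178.9113 keV

Fractional energy loss:
(E₀ - E')/E₀ = (454.3000 - 178.9113)/454.3000
= 275.3887/454.3000
= 0.6062
= 60.62%

(Intermediate values are shown rounded; full precision is carried through to the final answer.)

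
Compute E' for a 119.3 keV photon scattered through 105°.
92.2026 keV

First convert energy to wavelength:
λ = hc/E, with hc ≈ 1239.842 keV·pm (i.e. 1239.842 eV·nm)

For E = 119.3 keV = 119300 eV:
λ = 1239.842 keV·pm / 119.3 keV
λ = 10.3926 pm

Calculate the Compton shift:
Δλ = λ_C(1 - cos(105°)) = 2.4263 × 1.2588
Δλ = 3.0543 pm

Final wavelength:
λ' = 10.3926 + 3.0543 = 13.4469 pm

Final energy:
E' = hc/λ' = 1239.842 / 13.4469 = 92.2026 keV

(Intermediate values are shown rounded; full precision is carried through to the final answer.)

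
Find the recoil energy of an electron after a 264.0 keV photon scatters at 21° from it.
8.7585 keV

By energy conservation: K_e = E_initial - E_final

First find the scattered photon energy:
Initial wavelength: λ = hc/E = 4.6964 pm
Compton shift: Δλ = λ_C(1 - cos(21°)) = 0.1612 pm
Final wavelength: λ' = 4.6964 + 0.1612 = 4.8575 pm
Final photon energy: E' = hc/λ' = 255.2415 keV

Electron kinetic energy:
K_e = E - E' = 264.0000 - 255.2415 = 8.7585 keV

(Intermediate values are shown rounded; full precision is carried through to the final answer.)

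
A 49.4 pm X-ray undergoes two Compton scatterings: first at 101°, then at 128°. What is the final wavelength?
56.2094 pm

Apply Compton shift twice:

First scattering at θ₁ = 101°:
Δλ₁ = λ_C(1 - cos(101°))
Δλ₁ = 2.4263 × 1.1908
Δλ₁ = 2.8893 pm

After first scattering:
λ₁ = 49.4 + 2.8893 = 52.2893 pm

Second scattering at θ₂ = 128°:
Δλ₂ = λ_C(1 - cos(128°))
Δλ₂ = 2.4263 × 1.6157
Δλ₂ = 3.9201 pm

Final wavelength:
λ₂ = 52.2893 + 3.9201 = 56.2094 pm

Total shift: Δλ_total = 2.8893 + 3.9201 = 6.8094 pm

(Intermediate values are shown rounded; full precision is carried through to the final answer.)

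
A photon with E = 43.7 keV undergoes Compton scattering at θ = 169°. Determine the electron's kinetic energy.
6.3325 keV

By energy conservation: K_e = E_initial - E_final

First find the scattered photon energy:
Initial wavelength: λ = hc/E = 28.3717 pm
Compton shift: Δλ = λ_C(1 - cos(169°)) = 4.8080 pm
Final wavelength: λ' = 28.3717 + 4.8080 = 33.1797 pm
Final photon energy: E' = hc/λ' = 37.3675 keV

Electron kinetic energy:
K_e = E - E' = 43.7000 - 37.3675 = 6.3325 keV

(Intermediate values are shown rounded; full precision is carried through to the final answer.)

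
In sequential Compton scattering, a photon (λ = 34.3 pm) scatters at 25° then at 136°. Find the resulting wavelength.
38.6990 pm

Apply Compton shift twice:

First scattering at θ₁ = 25°:
Δλ₁ = λ_C(1 - cos(25°))
Δλ₁ = 2.4263 × 0.0937
Δλ₁ = 0.2273 pm

After first scattering:
λ₁ = 34.3 + 0.2273 = 34.5273 pm

Second scattering at θ₂ = 136°:
Δλ₂ = λ_C(1 - cos(136°))
Δλ₂ = 2.4263 × 1.7193
Δλ₂ = 4.1717 pm

Final wavelength:
λ₂ = 34.5273 + 4.1717 = 38.6990 pm

Total shift: Δλ_total = 0.2273 + 4.1717 = 4.3990 pm

(Intermediate values are shown rounded; full precision is carried through to the final answer.)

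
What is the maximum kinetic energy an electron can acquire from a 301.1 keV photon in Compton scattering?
162.8841 keV

Maximum energy transfer occurs at θ = 180° (backscattering).

Initial photon: E₀ = 301.1 keV → λ₀ = 4.1177 pm

Maximum Compton shift (at 180°):
Δλ_max = 2λ_C = 2 × 2.4263 = 4.8526 pm

Final wavelength:
λ' = 4.1177 + 4.8526 = 8.9703 pm

Minimum photon energy (maximum energy to electron):
E'_min = hc/λ' = 138.2159 keV

Maximum electron kinetic energy:
K_max = E₀ - E'_min = 301.1000 - 138.2159 = 162.8841 keV

(Intermediate values are shown rounded; full precision is carried through to the final answer.)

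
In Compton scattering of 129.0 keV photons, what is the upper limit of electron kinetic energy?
43.2796 keV

Maximum energy transfer occurs at θ = 180° (backscattering).

Initial photon: E₀ = 129.0 keV → λ₀ = 9.6112 pm

Maximum Compton shift (at 180°):
Δλ_max = 2λ_C = 2 × 2.4263 = 4.8526 pm

Final wavelength:
λ' = 9.6112 + 4.8526 = 14.4638 pm

Minimum photon energy (maximum energy to electron):
E'_min = hc/λ' = 85.7204 keV

Maximum electron kinetic energy:
K_max = E₀ - E'_min = 129.0000 - 85.7204 = 43.2796 keV

(Intermediate values are shown rounded; full precision is carried through to the final answer.)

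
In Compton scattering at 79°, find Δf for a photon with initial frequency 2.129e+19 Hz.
2.605e+18 Hz (decrease)

Convert frequency to wavelength (c = 299792458 m/s):
λ₀ = c/f₀ = 299792458/2.129e+19 = 1.4081374e-11 m = 14.0814 pm

Calculate Compton shift:
Δλ = λ_C(1 - cos(79°)) = 1.9633 pm

Final wavelength:
λ' = λ₀ + Δλ = 14.0814 + 1.9633 = 16.0447 pm

Final frequency:
f' = c/λ' = 299792458/1.6044723e-11 = 1.8684801e+19 Hz

Frequency shift (decrease):
Δf = f₀ - f' = 2.129e+19 - 1.8684801e+19 = 2.605e+18 Hz

(Intermediate values are shown rounded; full precision is carried through to the final answer.)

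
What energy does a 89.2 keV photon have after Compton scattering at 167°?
66.3372 keV

First convert energy to wavelength:
λ = hc/E, with hc ≈ 1239.842 keV·pm (i.e. 1239.842 eV·nm)

For E = 89.2 keV = 89200 eV:
λ = 1239.842 keV·pm / 89.2 keV
λ = 13.8996 pm

Calculate the Compton shift:
Δλ = λ_C(1 - cos(167°)) = 2.4263 × 1.9744
Δλ = 4.7904 pm

Final wavelength:
λ' = 13.8996 + 4.7904 = 18.6900 pm

Final energy:
E' = hc/λ' = 1239.842 / 18.6900 = 66.3372 keV

(Intermediate values are shown rounded; full precision is carried through to the final answer.)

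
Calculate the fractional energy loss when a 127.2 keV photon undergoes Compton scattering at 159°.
0.3249 (or 32.49%)

Calculate initial and final photon energies:

Initial: E₀ = 127.2 keV → λ₀ = 9.7472 pm
Compton shift: Δλ = 4.6915 pm
Final wavelength: λ' = 14.4387 pm
Final energy: E' = 85.8697 keV

Fractional energy loss:
(E₀ - E')/E₀ = (127.2000 - 85.8697)/127.2000
= 41.3303/127.2000
= 0.3249
= 32.49%

(Intermediate values are shown rounded; full precision is carried through to the final answer.)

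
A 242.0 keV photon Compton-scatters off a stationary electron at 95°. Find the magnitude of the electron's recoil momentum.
1.6106e-22 kg·m/s

The electron is initially at rest, so by conservation of momentum:
p⃗_e = p⃗₀ − p⃗'  (incident photon momentum minus scattered photon momentum)

Photon momentum magnitudes (p = h/λ = E/c):
λ₀ = hc/E₀ = 5.1233 pm → p₀ = h/λ₀ = 1.2933e-22 kg·m/s
Δλ = λ_C(1 − cos 95°) = 2.6378 pm
λ' = 7.7611 pm → p' = h/λ' = 8.5375e-23 kg·m/s

The scattered photon makes angle θ = 95° with the incident direction, so by the law of cosines:
|p⃗_e|² = p₀² + p'² − 2p₀p'cos θ
|p⃗_e|² = (1.2933e-22)² + (8.5375e-23)² − 2·1.2933e-22·8.5375e-23·cos(95°)
|p⃗_e| = 1.6106e-22 kg·m/s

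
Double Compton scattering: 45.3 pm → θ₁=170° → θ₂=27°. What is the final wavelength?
50.3802 pm

Apply Compton shift twice:

First scattering at θ₁ = 170°:
Δλ₁ = λ_C(1 - cos(170°))
Δλ₁ = 2.4263 × 1.9848
Δλ₁ = 4.8158 pm

After first scattering:
λ₁ = 45.3 + 4.8158 = 50.1158 pm

Second scattering at θ₂ = 27°:
Δλ₂ = λ_C(1 - cos(27°))
Δλ₂ = 2.4263 × 0.1090
Δλ₂ = 0.2645 pm

Final wavelength:
λ₂ = 50.1158 + 0.2645 = 50.3802 pm

Total shift: Δλ_total = 4.8158 + 0.2645 = 5.0802 pm

(Intermediate values are shown rounded; full precision is carried through to the final answer.)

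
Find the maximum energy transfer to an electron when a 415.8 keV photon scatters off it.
257.5447 keV

Maximum energy transfer occurs at θ = 180° (backscattering).

Initial photon: E₀ = 415.8 keV → λ₀ = 2.9818 pm

Maximum Compton shift (at 180°):
Δλ_max = 2λ_C = 2 × 2.4263 = 4.8526 pm

Final wavelength:
λ' = 2.9818 + 4.8526 = 7.8344 pm

Minimum photon energy (maximum energy to electron):
E'_min = hc/λ' = 158.2553 keV

Maximum electron kinetic energy:
K_max = E₀ - E'_min = 415.8000 - 158.2553 = 257.5447 keV

(Intermediate values are shown rounded; full precision is carried through to the final answer.)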